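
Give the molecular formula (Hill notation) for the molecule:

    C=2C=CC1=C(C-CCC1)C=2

C10H12

Heavy atoms from the SMILES: 10 C.
Implicit hydrogens by atom environment:
  4 × C: 2 H each → 8
  4 × C (aromatic): 1 H each → 4
  2 × C (aromatic): no H
  Total hydrogens = 12.
Molecular formula: C10H12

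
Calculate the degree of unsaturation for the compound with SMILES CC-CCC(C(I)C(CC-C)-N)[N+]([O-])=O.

Molecular formula from the SMILES: C10H21IN2O2.
DoU = (2C + 2 + N − H − X)/2 = (2·10 + 2 + 2 − 21 − 1)/2 = 2/2 = 1.
(Structurally: 0 ring(s) + 1 π bond(s) = 1.)

1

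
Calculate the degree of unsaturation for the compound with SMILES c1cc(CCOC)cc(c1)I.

4

Molecular formula from the SMILES: C9H11IO.
DoU = (2C + 2 + N − H − X)/2 = (2·9 + 2 + 0 − 11 − 1)/2 = 8/2 = 4.
(Structurally: 1 ring(s) + 3 π bond(s) = 4.)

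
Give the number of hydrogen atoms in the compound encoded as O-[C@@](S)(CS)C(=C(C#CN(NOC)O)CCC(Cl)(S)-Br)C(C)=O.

18

Hydrogens are implicit in SMILES; fill each atom to its normal valence:
  7 × C: no H
  3 × C: 2 H each → 6
  3 × S: 1 H each → 3
  2 × C: 3 H each → 6
  2 × O: 1 H each → 2
  2 × O: no H
  1 × Br: no H
  1 × Cl: no H
  1 × N: 1 H
  1 × N: no H
  Total hydrogens = 18.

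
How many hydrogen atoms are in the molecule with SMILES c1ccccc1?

Hydrogens are implicit in SMILES; fill each atom to its normal valence:
  6 × C (aromatic): 1 H each → 6
  Total hydrogens = 6.

6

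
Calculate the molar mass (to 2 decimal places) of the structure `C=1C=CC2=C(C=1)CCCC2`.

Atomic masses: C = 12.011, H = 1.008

Molecular formula: C10H12.
M = 10×12.011 + 12×1.008 = 132.21 g/mol.

132.21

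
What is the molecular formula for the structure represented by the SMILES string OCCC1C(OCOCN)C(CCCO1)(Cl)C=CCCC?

Heavy atoms from the SMILES: 15 C, 1 Cl, 1 N, 4 O.
Implicit hydrogens by atom environment:
  9 × C: 2 H each → 18
  4 × C: 1 H each → 4
  3 × O: no H
  1 × C: 3 H
  1 × C: no H
  1 × Cl: no H
  1 × N: 2 H
  1 × O: 1 H
  Total hydrogens = 28.
Molecular formula: C15H28ClNO4

C15H28ClNO4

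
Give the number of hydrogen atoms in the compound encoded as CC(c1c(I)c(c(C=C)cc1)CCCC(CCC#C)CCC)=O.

27

Hydrogens are implicit in SMILES; fill each atom to its normal valence:
  8 × C: 2 H each → 16
  4 × C (aromatic): no H
  3 × C: 1 H each → 3
  2 × C: 3 H each → 6
  2 × C (aromatic): 1 H each → 2
  2 × C: no H
  1 × I: no H
  1 × O: no H
  Total hydrogens = 27.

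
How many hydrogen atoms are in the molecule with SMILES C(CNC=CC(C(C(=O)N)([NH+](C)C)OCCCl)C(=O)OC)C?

Hydrogens are implicit in SMILES; fill each atom to its normal valence:
  4 × C: 3 H each → 12
  4 × C: 2 H each → 8
  4 × O: no H
  3 × C: 1 H each → 3
  3 × C: no H
  1 × Cl: no H
  1 × N: 2 H
  1 × N (charge +1): 1 H
  1 × N: 1 H
  Total hydrogens = 27.

27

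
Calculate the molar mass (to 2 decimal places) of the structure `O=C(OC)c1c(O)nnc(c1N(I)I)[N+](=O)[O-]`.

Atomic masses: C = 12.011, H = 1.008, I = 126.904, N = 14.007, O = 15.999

465.93

Molecular formula: C6H4I2N4O5.
M = 6×12.011 + 4×1.008 + 2×126.904 + 4×14.007 + 5×15.999 = 465.93 g/mol.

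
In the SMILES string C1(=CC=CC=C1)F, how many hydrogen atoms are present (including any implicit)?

5

Hydrogens are implicit in SMILES; fill each atom to its normal valence:
  5 × C (aromatic): 1 H each → 5
  1 × C (aromatic): no H
  1 × F: no H
  Total hydrogens = 5.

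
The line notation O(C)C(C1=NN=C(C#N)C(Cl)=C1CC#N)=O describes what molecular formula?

C9H5ClN4O2

Heavy atoms from the SMILES: 9 C, 1 Cl, 4 N, 2 O.
Implicit hydrogens by atom environment:
  4 × C (aromatic): no H
  3 × C: no H
  2 × N (aromatic): no H
  2 × N: no H
  2 × O: no H
  1 × C: 3 H
  1 × C: 2 H
  1 × Cl: no H
  Total hydrogens = 5.
Molecular formula: C9H5ClN4O2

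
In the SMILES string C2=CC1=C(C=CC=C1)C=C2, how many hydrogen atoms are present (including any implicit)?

Hydrogens are implicit in SMILES; fill each atom to its normal valence:
  8 × C (aromatic): 1 H each → 8
  2 × C (aromatic): no H
  Total hydrogens = 8.

8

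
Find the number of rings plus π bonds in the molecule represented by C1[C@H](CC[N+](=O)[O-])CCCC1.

Molecular formula from the SMILES: C8H15NO2.
DoU = (2C + 2 + N − H − X)/2 = (2·8 + 2 + 1 − 15 − 0)/2 = 4/2 = 2.
(Structurally: 1 ring(s) + 1 π bond(s) = 2.)

2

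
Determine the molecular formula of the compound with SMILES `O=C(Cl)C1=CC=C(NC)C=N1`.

Heavy atoms from the SMILES: 7 C, 1 Cl, 2 N, 1 O.
Implicit hydrogens by atom environment:
  3 × C (aromatic): 1 H each → 3
  2 × C (aromatic): no H
  1 × C: 3 H
  1 × C: no H
  1 × Cl: no H
  1 × N: 1 H
  1 × N (aromatic): no H
  1 × O: no H
  Total hydrogens = 7.
Molecular formula: C7H7ClN2O

C7H7ClN2O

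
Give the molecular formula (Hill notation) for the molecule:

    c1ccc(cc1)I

C6H5I

Heavy atoms from the SMILES: 6 C, 1 I.
Implicit hydrogens by atom environment:
  5 × C (aromatic): 1 H each → 5
  1 × C (aromatic): no H
  1 × I: no H
  Total hydrogens = 5.
Molecular formula: C6H5I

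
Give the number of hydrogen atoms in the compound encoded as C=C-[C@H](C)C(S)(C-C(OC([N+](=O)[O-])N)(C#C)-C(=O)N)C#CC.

19

Hydrogens are implicit in SMILES; fill each atom to its normal valence:
  6 × C: no H
  4 × C: 1 H each → 4
  3 × O: no H
  2 × C: 3 H each → 6
  2 × C: 2 H each → 4
  2 × N: 2 H each → 4
  1 × N (charge +1): no H
  1 × O (charge -1): no H
  1 × S: 1 H
  Total hydrogens = 19.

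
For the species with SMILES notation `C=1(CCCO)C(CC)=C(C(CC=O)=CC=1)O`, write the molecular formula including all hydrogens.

Heavy atoms from the SMILES: 13 C, 3 O.
Implicit hydrogens by atom environment:
  5 × C: 2 H each → 10
  4 × C (aromatic): no H
  2 × C (aromatic): 1 H each → 2
  2 × O: 1 H each → 2
  1 × C: 3 H
  1 × C: 1 H
  1 × O: no H
  Total hydrogens = 18.
Molecular formula: C13H18O3

C13H18O3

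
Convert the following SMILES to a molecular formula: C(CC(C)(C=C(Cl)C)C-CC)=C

C11H19Cl

Heavy atoms from the SMILES: 11 C, 1 Cl.
Implicit hydrogens by atom environment:
  4 × C: 2 H each → 8
  3 × C: 3 H each → 9
  2 × C: 1 H each → 2
  2 × C: no H
  1 × Cl: no H
  Total hydrogens = 19.
Molecular formula: C11H19Cl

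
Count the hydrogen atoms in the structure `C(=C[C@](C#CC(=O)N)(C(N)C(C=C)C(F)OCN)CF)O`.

Hydrogens are implicit in SMILES; fill each atom to its normal valence:
  6 × C: 1 H each → 6
  4 × C: no H
  3 × C: 2 H each → 6
  3 × N: 2 H each → 6
  2 × F: no H
  2 × O: no H
  1 × O: 1 H
  Total hydrogens = 19.

19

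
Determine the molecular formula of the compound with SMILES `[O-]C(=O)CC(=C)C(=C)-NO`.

Heavy atoms from the SMILES: 6 C, 1 N, 3 O.
Implicit hydrogens by atom environment:
  3 × C: 2 H each → 6
  3 × C: no H
  1 × N: 1 H
  1 × O: 1 H
  1 × O: no H
  1 × O (charge -1): no H
  Total hydrogens = 8.
Net charge -1.
Molecular formula: C6H8NO3-

C6H8NO3-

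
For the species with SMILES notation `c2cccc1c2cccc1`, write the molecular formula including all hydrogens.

Heavy atoms from the SMILES: 10 C.
Implicit hydrogens by atom environment:
  8 × C (aromatic): 1 H each → 8
  2 × C (aromatic): no H
  Total hydrogens = 8.
Molecular formula: C10H8

C10H8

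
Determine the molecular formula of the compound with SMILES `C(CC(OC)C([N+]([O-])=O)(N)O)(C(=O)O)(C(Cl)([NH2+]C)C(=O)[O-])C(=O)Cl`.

Heavy atoms from the SMILES: 10 C, 2 Cl, 3 N, 9 O.
Implicit hydrogens by atom environment:
  6 × C: no H
  5 × O: no H
  2 × C: 3 H each → 6
  2 × Cl: no H
  2 × O: 1 H each → 2
  2 × O (charge -1): no H
  1 × C: 2 H
  1 × C: 1 H
  1 × N: 2 H
  1 × N (charge +1): 2 H
  1 × N (charge +1): no H
  Total hydrogens = 15.
Molecular formula: C10H15Cl2N3O9

C10H15Cl2N3O9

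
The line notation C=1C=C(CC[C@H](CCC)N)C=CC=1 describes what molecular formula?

Heavy atoms from the SMILES: 12 C, 1 N.
Implicit hydrogens by atom environment:
  5 × C (aromatic): 1 H each → 5
  4 × C: 2 H each → 8
  1 × C: 3 H
  1 × C: 1 H
  1 × C (aromatic): no H
  1 × N: 2 H
  Total hydrogens = 19.
Molecular formula: C12H19N

C12H19N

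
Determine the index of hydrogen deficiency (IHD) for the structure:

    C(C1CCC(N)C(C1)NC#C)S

3

Molecular formula from the SMILES: C9H16N2S.
DoU = (2C + 2 + N − H − X)/2 = (2·9 + 2 + 2 − 16 − 0)/2 = 6/2 = 3.
(Structurally: 1 ring(s) + 2 π bond(s) = 3.)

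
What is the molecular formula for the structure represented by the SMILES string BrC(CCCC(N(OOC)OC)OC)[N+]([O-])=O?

C8H17BrN2O6

Heavy atoms from the SMILES: 1 Br, 8 C, 2 N, 6 O.
Implicit hydrogens by atom environment:
  5 × O: no H
  3 × C: 3 H each → 9
  3 × C: 2 H each → 6
  2 × C: 1 H each → 2
  1 × Br: no H
  1 × N: no H
  1 × N (charge +1): no H
  1 × O (charge -1): no H
  Total hydrogens = 17.
Molecular formula: C8H17BrN2O6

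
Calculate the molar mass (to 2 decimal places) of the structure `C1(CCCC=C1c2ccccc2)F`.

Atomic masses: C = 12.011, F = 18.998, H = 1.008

Molecular formula: C12H13F.
M = 12×12.011 + 1×18.998 + 13×1.008 = 176.23 g/mol.

176.23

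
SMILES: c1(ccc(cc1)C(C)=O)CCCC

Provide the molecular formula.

Heavy atoms from the SMILES: 12 C, 1 O.
Implicit hydrogens by atom environment:
  4 × C (aromatic): 1 H each → 4
  3 × C: 2 H each → 6
  2 × C: 3 H each → 6
  2 × C (aromatic): no H
  1 × C: no H
  1 × O: no H
  Total hydrogens = 16.
Molecular formula: C12H16O

C12H16O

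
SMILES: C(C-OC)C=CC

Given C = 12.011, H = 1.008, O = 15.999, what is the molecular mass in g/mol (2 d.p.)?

100.16

Molecular formula: C6H12O.
M = 6×12.011 + 12×1.008 + 1×15.999 = 100.16 g/mol.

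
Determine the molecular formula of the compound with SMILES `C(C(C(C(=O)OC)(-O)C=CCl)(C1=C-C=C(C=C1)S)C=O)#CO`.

C15H13ClO5S

Heavy atoms from the SMILES: 15 C, 1 Cl, 5 O, 1 S.
Implicit hydrogens by atom environment:
  5 × C: no H
  4 × C (aromatic): 1 H each → 4
  3 × C: 1 H each → 3
  3 × O: no H
  2 × C (aromatic): no H
  2 × O: 1 H each → 2
  1 × C: 3 H
  1 × Cl: no H
  1 × S: 1 H
  Total hydrogens = 13.
Molecular formula: C15H13ClO5S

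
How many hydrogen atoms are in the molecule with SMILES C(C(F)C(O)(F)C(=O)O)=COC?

8

Hydrogens are implicit in SMILES; fill each atom to its normal valence:
  3 × C: 1 H each → 3
  2 × C: no H
  2 × F: no H
  2 × O: 1 H each → 2
  2 × O: no H
  1 × C: 3 H
  Total hydrogens = 8.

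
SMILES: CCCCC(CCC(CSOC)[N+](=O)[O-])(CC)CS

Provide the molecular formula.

Heavy atoms from the SMILES: 13 C, 1 N, 3 O, 2 S.
Implicit hydrogens by atom environment:
  8 × C: 2 H each → 16
  3 × C: 3 H each → 9
  2 × O: no H
  1 × C: 1 H
  1 × C: no H
  1 × N (charge +1): no H
  1 × O (charge -1): no H
  1 × S: 1 H
  1 × S: no H
  Total hydrogens = 27.
Molecular formula: C13H27NO3S2

C13H27NO3S2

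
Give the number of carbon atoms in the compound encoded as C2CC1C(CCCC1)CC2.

The symbol for carbon appears 10 times in the SMILES.

10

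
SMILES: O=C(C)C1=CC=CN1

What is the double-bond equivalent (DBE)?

4

Molecular formula from the SMILES: C6H7NO.
DoU = (2C + 2 + N − H − X)/2 = (2·6 + 2 + 1 − 7 − 0)/2 = 8/2 = 4.
(Structurally: 1 ring(s) + 3 π bond(s) = 4.)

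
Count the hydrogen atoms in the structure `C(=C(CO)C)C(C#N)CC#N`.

10

Hydrogens are implicit in SMILES; fill each atom to its normal valence:
  3 × C: no H
  2 × C: 2 H each → 4
  2 × C: 1 H each → 2
  2 × N: no H
  1 × C: 3 H
  1 × O: 1 H
  Total hydrogens = 10.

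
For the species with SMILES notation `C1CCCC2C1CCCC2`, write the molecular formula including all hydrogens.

Heavy atoms from the SMILES: 10 C.
Implicit hydrogens by atom environment:
  8 × C: 2 H each → 16
  2 × C: 1 H each → 2
  Total hydrogens = 18.
Molecular formula: C10H18

C10H18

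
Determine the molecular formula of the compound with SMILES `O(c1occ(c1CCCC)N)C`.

Heavy atoms from the SMILES: 9 C, 1 N, 2 O.
Implicit hydrogens by atom environment:
  3 × C: 2 H each → 6
  3 × C (aromatic): no H
  2 × C: 3 H each → 6
  1 × C (aromatic): 1 H
  1 × N: 2 H
  1 × O (aromatic): no H
  1 × O: no H
  Total hydrogens = 15.
Molecular formula: C9H15NO2

C9H15NO2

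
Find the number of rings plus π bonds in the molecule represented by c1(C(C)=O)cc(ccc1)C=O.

Molecular formula from the SMILES: C9H8O2.
DoU = (2C + 2 + N − H − X)/2 = (2·9 + 2 + 0 − 8 − 0)/2 = 12/2 = 6.
(Structurally: 1 ring(s) + 5 π bond(s) = 6.)

6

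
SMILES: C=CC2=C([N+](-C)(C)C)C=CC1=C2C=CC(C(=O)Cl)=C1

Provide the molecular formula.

Heavy atoms from the SMILES: 16 C, 1 Cl, 1 N, 1 O.
Implicit hydrogens by atom environment:
  5 × C (aromatic): 1 H each → 5
  5 × C (aromatic): no H
  3 × C: 3 H each → 9
  1 × C: 2 H
  1 × C: 1 H
  1 × C: no H
  1 × Cl: no H
  1 × N (charge +1): no H
  1 × O: no H
  Total hydrogens = 17.
Net charge +1.
Molecular formula: C16H17ClNO+

C16H17ClNO+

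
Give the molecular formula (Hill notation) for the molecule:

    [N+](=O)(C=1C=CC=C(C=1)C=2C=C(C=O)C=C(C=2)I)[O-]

C13H8INO3

Heavy atoms from the SMILES: 13 C, 1 I, 1 N, 3 O.
Implicit hydrogens by atom environment:
  7 × C (aromatic): 1 H each → 7
  5 × C (aromatic): no H
  2 × O: no H
  1 × C: 1 H
  1 × I: no H
  1 × N (charge +1): no H
  1 × O (charge -1): no H
  Total hydrogens = 8.
Molecular formula: C13H8INO3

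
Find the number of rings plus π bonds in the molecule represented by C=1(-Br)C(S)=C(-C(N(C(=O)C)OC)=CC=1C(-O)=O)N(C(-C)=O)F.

7

Molecular formula from the SMILES: C12H12BrFN2O5S.
DoU = (2C + 2 + N − H − X)/2 = (2·12 + 2 + 2 − 12 − 2)/2 = 14/2 = 7.
(Structurally: 1 ring(s) + 6 π bond(s) = 7.)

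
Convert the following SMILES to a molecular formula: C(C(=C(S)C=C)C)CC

C8H14S

Heavy atoms from the SMILES: 8 C, 1 S.
Implicit hydrogens by atom environment:
  3 × C: 2 H each → 6
  2 × C: 3 H each → 6
  2 × C: no H
  1 × C: 1 H
  1 × S: 1 H
  Total hydrogens = 14.
Molecular formula: C8H14S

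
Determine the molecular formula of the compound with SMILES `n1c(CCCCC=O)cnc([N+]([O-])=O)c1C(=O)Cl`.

C10H10ClN3O4

Heavy atoms from the SMILES: 10 C, 1 Cl, 3 N, 4 O.
Implicit hydrogens by atom environment:
  4 × C: 2 H each → 8
  3 × C (aromatic): no H
  3 × O: no H
  2 × N (aromatic): no H
  1 × C (aromatic): 1 H
  1 × C: 1 H
  1 × C: no H
  1 × Cl: no H
  1 × N (charge +1): no H
  1 × O (charge -1): no H
  Total hydrogens = 10.
Molecular formula: C10H10ClN3O4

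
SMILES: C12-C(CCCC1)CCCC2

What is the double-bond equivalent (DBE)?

2

Molecular formula from the SMILES: C10H18.
DoU = (2C + 2 + N − H − X)/2 = (2·10 + 2 + 0 − 18 − 0)/2 = 4/2 = 2.
(Structurally: 2 ring(s) + 0 π bond(s) = 2.)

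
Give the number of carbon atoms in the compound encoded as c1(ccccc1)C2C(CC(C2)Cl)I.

11

The symbol for carbon appears 11 times in the SMILES. Lowercase c denotes aromatic carbon and counts toward C.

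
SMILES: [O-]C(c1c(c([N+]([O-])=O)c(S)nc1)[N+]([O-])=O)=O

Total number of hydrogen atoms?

Hydrogens are implicit in SMILES; fill each atom to its normal valence:
  4 × C (aromatic): no H
  3 × O: no H
  3 × O (charge -1): no H
  2 × N (charge +1): no H
  1 × C (aromatic): 1 H
  1 × C: no H
  1 × N (aromatic): no H
  1 × S: 1 H
  Total hydrogens = 2.

2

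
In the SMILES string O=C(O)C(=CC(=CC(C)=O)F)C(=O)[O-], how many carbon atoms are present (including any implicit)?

The symbol for carbon appears 8 times in the SMILES.

8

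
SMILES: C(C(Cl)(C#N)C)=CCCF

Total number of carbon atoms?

7

The symbol for carbon appears 7 times in the SMILES. (Cl is a single chlorine, not C + l.)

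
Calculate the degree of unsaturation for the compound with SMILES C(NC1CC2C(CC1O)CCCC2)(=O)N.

3

Molecular formula from the SMILES: C11H20N2O2.
DoU = (2C + 2 + N − H − X)/2 = (2·11 + 2 + 2 − 20 − 0)/2 = 6/2 = 3.
(Structurally: 2 ring(s) + 1 π bond(s) = 3.)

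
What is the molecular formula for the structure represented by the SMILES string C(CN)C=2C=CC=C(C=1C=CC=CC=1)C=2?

Heavy atoms from the SMILES: 14 C, 1 N.
Implicit hydrogens by atom environment:
  9 × C (aromatic): 1 H each → 9
  3 × C (aromatic): no H
  2 × C: 2 H each → 4
  1 × N: 2 H
  Total hydrogens = 15.
Molecular formula: C14H15N

C14H15N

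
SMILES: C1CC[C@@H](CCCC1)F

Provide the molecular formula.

Heavy atoms from the SMILES: 8 C, 1 F.
Implicit hydrogens by atom environment:
  7 × C: 2 H each → 14
  1 × C: 1 H
  1 × F: no H
  Total hydrogens = 15.
Molecular formula: C8H15F

C8H15F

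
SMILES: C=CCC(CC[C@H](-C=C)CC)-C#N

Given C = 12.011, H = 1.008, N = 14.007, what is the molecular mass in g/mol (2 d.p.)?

Molecular formula: C12H19N.
M = 12×12.011 + 19×1.008 + 1×14.007 = 177.29 g/mol.

177.29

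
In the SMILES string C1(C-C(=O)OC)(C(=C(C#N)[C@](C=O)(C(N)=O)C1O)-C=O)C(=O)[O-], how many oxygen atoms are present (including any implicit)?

8

The symbol for oxygen appears 8 times in the SMILES.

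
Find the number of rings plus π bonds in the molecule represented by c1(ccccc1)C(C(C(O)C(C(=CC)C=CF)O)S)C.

6

Molecular formula from the SMILES: C16H21FO2S.
DoU = (2C + 2 + N − H − X)/2 = (2·16 + 2 + 0 − 21 − 1)/2 = 12/2 = 6.
(Structurally: 1 ring(s) + 5 π bond(s) = 6.)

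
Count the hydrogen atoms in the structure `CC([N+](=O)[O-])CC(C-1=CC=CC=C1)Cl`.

Hydrogens are implicit in SMILES; fill each atom to its normal valence:
  5 × C (aromatic): 1 H each → 5
  2 × C: 1 H each → 2
  1 × C: 3 H
  1 × C: 2 H
  1 × C (aromatic): no H
  1 × Cl: no H
  1 × N (charge +1): no H
  1 × O: no H
  1 × O (charge -1): no H
  Total hydrogens = 12.

12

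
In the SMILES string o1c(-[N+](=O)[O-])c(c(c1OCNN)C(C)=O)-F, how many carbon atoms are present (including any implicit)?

7

The symbol for carbon appears 7 times in the SMILES. Lowercase c denotes aromatic carbon and counts toward C.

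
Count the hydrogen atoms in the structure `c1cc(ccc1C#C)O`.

6

Hydrogens are implicit in SMILES; fill each atom to its normal valence:
  4 × C (aromatic): 1 H each → 4
  2 × C (aromatic): no H
  1 × C: 1 H
  1 × C: no H
  1 × O: 1 H
  Total hydrogens = 6.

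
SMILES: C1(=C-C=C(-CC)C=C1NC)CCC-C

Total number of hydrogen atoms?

21

Hydrogens are implicit in SMILES; fill each atom to its normal valence:
  4 × C: 2 H each → 8
  3 × C: 3 H each → 9
  3 × C (aromatic): 1 H each → 3
  3 × C (aromatic): no H
  1 × N: 1 H
  Total hydrogens = 21.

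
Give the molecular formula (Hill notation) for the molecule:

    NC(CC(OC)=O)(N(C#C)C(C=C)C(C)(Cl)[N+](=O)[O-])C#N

Heavy atoms from the SMILES: 12 C, 1 Cl, 4 N, 4 O.
Implicit hydrogens by atom environment:
  5 × C: no H
  3 × C: 1 H each → 3
  3 × O: no H
  2 × C: 3 H each → 6
  2 × C: 2 H each → 4
  2 × N: no H
  1 × Cl: no H
  1 × N: 2 H
  1 × N (charge +1): no H
  1 × O (charge -1): no H
  Total hydrogens = 15.
Molecular formula: C12H15ClN4O4

C12H15ClN4O4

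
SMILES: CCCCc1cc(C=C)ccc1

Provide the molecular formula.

Heavy atoms from the SMILES: 12 C.
Implicit hydrogens by atom environment:
  4 × C: 2 H each → 8
  4 × C (aromatic): 1 H each → 4
  2 × C (aromatic): no H
  1 × C: 3 H
  1 × C: 1 H
  Total hydrogens = 16.
Molecular formula: C12H16

C12H16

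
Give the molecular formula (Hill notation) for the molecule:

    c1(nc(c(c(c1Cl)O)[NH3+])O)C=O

C6H6ClN2O3+

Heavy atoms from the SMILES: 6 C, 1 Cl, 2 N, 3 O.
Implicit hydrogens by atom environment:
  5 × C (aromatic): no H
  2 × O: 1 H each → 2
  1 × C: 1 H
  1 × Cl: no H
  1 × N (charge +1): 3 H
  1 × N (aromatic): no H
  1 × O: no H
  Total hydrogens = 6.
Net charge +1.
Molecular formula: C6H6ClN2O3+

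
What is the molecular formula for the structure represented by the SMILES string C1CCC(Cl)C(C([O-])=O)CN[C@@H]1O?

Heavy atoms from the SMILES: 8 C, 1 Cl, 1 N, 3 O.
Implicit hydrogens by atom environment:
  4 × C: 2 H each → 8
  3 × C: 1 H each → 3
  1 × C: no H
  1 × Cl: no H
  1 × N: 1 H
  1 × O: 1 H
  1 × O: no H
  1 × O (charge -1): no H
  Total hydrogens = 13.
Net charge -1.
Molecular formula: C8H13ClNO3-

C8H13ClNO3-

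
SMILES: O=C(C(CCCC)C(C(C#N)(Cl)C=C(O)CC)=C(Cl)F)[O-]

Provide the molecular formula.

C14H17Cl2FNO3-

Heavy atoms from the SMILES: 14 C, 2 Cl, 1 F, 1 N, 3 O.
Implicit hydrogens by atom environment:
  6 × C: no H
  4 × C: 2 H each → 8
  2 × C: 3 H each → 6
  2 × C: 1 H each → 2
  2 × Cl: no H
  1 × F: no H
  1 × N: no H
  1 × O: 1 H
  1 × O: no H
  1 × O (charge -1): no H
  Total hydrogens = 17.
Net charge -1.
Molecular formula: C14H17Cl2FNO3-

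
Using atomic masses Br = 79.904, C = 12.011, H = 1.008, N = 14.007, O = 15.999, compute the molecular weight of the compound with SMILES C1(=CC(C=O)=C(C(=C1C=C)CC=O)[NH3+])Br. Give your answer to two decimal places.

Molecular formula: C11H11BrNO2+.
M = 1×79.904 + 11×12.011 + 11×1.008 + 1×14.007 + 2×15.999 = 269.12 g/mol.

269.12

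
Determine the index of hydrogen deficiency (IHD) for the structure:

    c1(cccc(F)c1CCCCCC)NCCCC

4

Molecular formula from the SMILES: C16H26FN.
DoU = (2C + 2 + N − H − X)/2 = (2·16 + 2 + 1 − 26 − 1)/2 = 8/2 = 4.
(Structurally: 1 ring(s) + 3 π bond(s) = 4.)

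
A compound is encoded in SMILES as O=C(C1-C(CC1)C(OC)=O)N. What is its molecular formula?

C7H11NO3

Heavy atoms from the SMILES: 7 C, 1 N, 3 O.
Implicit hydrogens by atom environment:
  3 × O: no H
  2 × C: 2 H each → 4
  2 × C: 1 H each → 2
  2 × C: no H
  1 × C: 3 H
  1 × N: 2 H
  Total hydrogens = 11.
Molecular formula: C7H11NO3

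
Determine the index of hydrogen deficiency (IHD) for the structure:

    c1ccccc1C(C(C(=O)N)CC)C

Molecular formula from the SMILES: C12H17NO.
DoU = (2C + 2 + N − H − X)/2 = (2·12 + 2 + 1 − 17 − 0)/2 = 10/2 = 5.
(Structurally: 1 ring(s) + 4 π bond(s) = 5.)

5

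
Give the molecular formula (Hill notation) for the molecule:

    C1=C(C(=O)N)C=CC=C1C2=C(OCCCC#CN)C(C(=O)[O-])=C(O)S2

Heavy atoms from the SMILES: 17 C, 2 N, 5 O, 1 S.
Implicit hydrogens by atom environment:
  6 × C (aromatic): no H
  4 × C (aromatic): 1 H each → 4
  4 × C: no H
  3 × C: 2 H each → 6
  3 × O: no H
  2 × N: 2 H each → 4
  1 × O: 1 H
  1 × O (charge -1): no H
  1 × S (aromatic): no H
  Total hydrogens = 15.
Net charge -1.
Molecular formula: C17H15N2O5S-

C17H15N2O5S-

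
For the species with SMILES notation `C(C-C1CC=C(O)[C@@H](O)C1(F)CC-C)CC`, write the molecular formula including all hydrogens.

C13H23FO2

Heavy atoms from the SMILES: 13 C, 1 F, 2 O.
Implicit hydrogens by atom environment:
  6 × C: 2 H each → 12
  3 × C: 1 H each → 3
  2 × C: 3 H each → 6
  2 × C: no H
  2 × O: 1 H each → 2
  1 × F: no H
  Total hydrogens = 23.
Molecular formula: C13H23FO2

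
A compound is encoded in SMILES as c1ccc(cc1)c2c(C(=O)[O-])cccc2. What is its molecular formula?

Heavy atoms from the SMILES: 13 C, 2 O.
Implicit hydrogens by atom environment:
  9 × C (aromatic): 1 H each → 9
  3 × C (aromatic): no H
  1 × C: no H
  1 × O: no H
  1 × O (charge -1): no H
  Total hydrogens = 9.
Net charge -1.
Molecular formula: C13H9O2-

C13H9O2-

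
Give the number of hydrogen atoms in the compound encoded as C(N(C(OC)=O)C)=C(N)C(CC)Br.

Hydrogens are implicit in SMILES; fill each atom to its normal valence:
  3 × C: 3 H each → 9
  2 × C: 1 H each → 2
  2 × C: no H
  2 × O: no H
  1 × Br: no H
  1 × C: 2 H
  1 × N: 2 H
  1 × N: no H
  Total hydrogens = 15.

15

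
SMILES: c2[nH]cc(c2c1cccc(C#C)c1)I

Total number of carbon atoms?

12

The symbol for carbon appears 12 times in the SMILES. Lowercase c denotes aromatic carbon and counts toward C.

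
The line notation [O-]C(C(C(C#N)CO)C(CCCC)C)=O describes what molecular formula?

C11H18NO3-

Heavy atoms from the SMILES: 11 C, 1 N, 3 O.
Implicit hydrogens by atom environment:
  4 × C: 2 H each → 8
  3 × C: 1 H each → 3
  2 × C: 3 H each → 6
  2 × C: no H
  1 × N: no H
  1 × O: 1 H
  1 × O: no H
  1 × O (charge -1): no H
  Total hydrogens = 18.
Net charge -1.
Molecular formula: C11H18NO3-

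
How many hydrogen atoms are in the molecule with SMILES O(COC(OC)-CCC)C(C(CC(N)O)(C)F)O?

24

Hydrogens are implicit in SMILES; fill each atom to its normal valence:
  4 × C: 2 H each → 8
  3 × C: 3 H each → 9
  3 × C: 1 H each → 3
  3 × O: no H
  2 × O: 1 H each → 2
  1 × C: no H
  1 × F: no H
  1 × N: 2 H
  Total hydrogens = 24.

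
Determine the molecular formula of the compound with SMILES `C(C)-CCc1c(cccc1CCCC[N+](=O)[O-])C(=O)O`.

C15H21NO4

Heavy atoms from the SMILES: 15 C, 1 N, 4 O.
Implicit hydrogens by atom environment:
  7 × C: 2 H each → 14
  3 × C (aromatic): 1 H each → 3
  3 × C (aromatic): no H
  2 × O: no H
  1 × C: 3 H
  1 × C: no H
  1 × N (charge +1): no H
  1 × O: 1 H
  1 × O (charge -1): no H
  Total hydrogens = 21.
Molecular formula: C15H21NO4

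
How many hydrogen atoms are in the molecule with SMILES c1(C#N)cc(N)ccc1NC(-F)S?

8

Hydrogens are implicit in SMILES; fill each atom to its normal valence:
  3 × C (aromatic): 1 H each → 3
  3 × C (aromatic): no H
  1 × C: 1 H
  1 × C: no H
  1 × F: no H
  1 × N: 2 H
  1 × N: 1 H
  1 × N: no H
  1 × S: 1 H
  Total hydrogens = 8.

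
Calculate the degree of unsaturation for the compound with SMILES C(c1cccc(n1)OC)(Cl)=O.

Molecular formula from the SMILES: C7H6ClNO2.
DoU = (2C + 2 + N − H − X)/2 = (2·7 + 2 + 1 − 6 − 1)/2 = 10/2 = 5.
(Structurally: 1 ring(s) + 4 π bond(s) = 5.)

5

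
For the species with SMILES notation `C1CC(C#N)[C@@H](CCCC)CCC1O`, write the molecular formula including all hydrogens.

C12H21NO

Heavy atoms from the SMILES: 12 C, 1 N, 1 O.
Implicit hydrogens by atom environment:
  7 × C: 2 H each → 14
  3 × C: 1 H each → 3
  1 × C: 3 H
  1 × C: no H
  1 × N: no H
  1 × O: 1 H
  Total hydrogens = 21.
Molecular formula: C12H21NO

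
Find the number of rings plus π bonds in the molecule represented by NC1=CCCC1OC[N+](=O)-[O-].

3

Molecular formula from the SMILES: C6H10N2O3.
DoU = (2C + 2 + N − H − X)/2 = (2·6 + 2 + 2 − 10 − 0)/2 = 6/2 = 3.
(Structurally: 1 ring(s) + 2 π bond(s) = 3.)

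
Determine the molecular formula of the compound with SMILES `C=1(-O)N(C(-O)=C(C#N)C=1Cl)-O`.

C5H3ClN2O3

Heavy atoms from the SMILES: 5 C, 1 Cl, 2 N, 3 O.
Implicit hydrogens by atom environment:
  4 × C (aromatic): no H
  3 × O: 1 H each → 3
  1 × C: no H
  1 × Cl: no H
  1 × N (aromatic): no H
  1 × N: no H
  Total hydrogens = 3.
Molecular formula: C5H3ClN2O3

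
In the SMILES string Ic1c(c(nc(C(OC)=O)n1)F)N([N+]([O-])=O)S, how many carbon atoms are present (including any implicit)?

The symbol for carbon appears 6 times in the SMILES. Lowercase c denotes aromatic carbon and counts toward C.

6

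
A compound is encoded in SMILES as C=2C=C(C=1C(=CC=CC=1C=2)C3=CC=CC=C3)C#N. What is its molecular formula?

C17H11N

Heavy atoms from the SMILES: 17 C, 1 N.
Implicit hydrogens by atom environment:
  11 × C (aromatic): 1 H each → 11
  5 × C (aromatic): no H
  1 × C: no H
  1 × N: no H
  Total hydrogens = 11.
Molecular formula: C17H11N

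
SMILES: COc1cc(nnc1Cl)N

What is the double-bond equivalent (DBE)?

4

Molecular formula from the SMILES: C5H6ClN3O.
DoU = (2C + 2 + N − H − X)/2 = (2·5 + 2 + 3 − 6 − 1)/2 = 8/2 = 4.
(Structurally: 1 ring(s) + 3 π bond(s) = 4.)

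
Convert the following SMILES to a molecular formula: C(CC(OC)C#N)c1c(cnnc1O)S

Heavy atoms from the SMILES: 9 C, 3 N, 2 O, 1 S.
Implicit hydrogens by atom environment:
  3 × C (aromatic): no H
  2 × C: 2 H each → 4
  2 × N (aromatic): no H
  1 × C: 3 H
  1 × C (aromatic): 1 H
  1 × C: 1 H
  1 × C: no H
  1 × N: no H
  1 × O: 1 H
  1 × O: no H
  1 × S: 1 H
  Total hydrogens = 11.
Molecular formula: C9H11N3O2S

C9H11N3O2S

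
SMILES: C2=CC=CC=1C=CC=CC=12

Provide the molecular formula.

Heavy atoms from the SMILES: 10 C.
Implicit hydrogens by atom environment:
  8 × C (aromatic): 1 H each → 8
  2 × C (aromatic): no H
  Total hydrogens = 8.
Molecular formula: C10H8

C10H8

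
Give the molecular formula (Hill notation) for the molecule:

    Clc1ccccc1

C6H5Cl

Heavy atoms from the SMILES: 6 C, 1 Cl.
Implicit hydrogens by atom environment:
  5 × C (aromatic): 1 H each → 5
  1 × C (aromatic): no H
  1 × Cl: no H
  Total hydrogens = 5.
Molecular formula: C6H5Cl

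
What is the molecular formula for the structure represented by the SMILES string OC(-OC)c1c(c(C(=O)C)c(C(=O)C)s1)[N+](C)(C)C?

C13H20NO4S+

Heavy atoms from the SMILES: 13 C, 1 N, 4 O, 1 S.
Implicit hydrogens by atom environment:
  6 × C: 3 H each → 18
  4 × C (aromatic): no H
  3 × O: no H
  2 × C: no H
  1 × C: 1 H
  1 × N (charge +1): no H
  1 × O: 1 H
  1 × S (aromatic): no H
  Total hydrogens = 20.
Net charge +1.
Molecular formula: C13H20NO4S+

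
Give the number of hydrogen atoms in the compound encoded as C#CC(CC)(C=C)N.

11

Hydrogens are implicit in SMILES; fill each atom to its normal valence:
  2 × C: 2 H each → 4
  2 × C: 1 H each → 2
  2 × C: no H
  1 × C: 3 H
  1 × N: 2 H
  Total hydrogens = 11.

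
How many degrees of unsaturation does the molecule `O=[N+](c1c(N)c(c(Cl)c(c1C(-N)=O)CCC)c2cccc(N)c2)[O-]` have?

10

Molecular formula from the SMILES: C16H17ClN4O3.
DoU = (2C + 2 + N − H − X)/2 = (2·16 + 2 + 4 − 17 − 1)/2 = 20/2 = 10.
(Structurally: 2 ring(s) + 8 π bond(s) = 10.)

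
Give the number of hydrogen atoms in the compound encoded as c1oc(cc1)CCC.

Hydrogens are implicit in SMILES; fill each atom to its normal valence:
  3 × C (aromatic): 1 H each → 3
  2 × C: 2 H each → 4
  1 × C: 3 H
  1 × C (aromatic): no H
  1 × O (aromatic): no H
  Total hydrogens = 10.

10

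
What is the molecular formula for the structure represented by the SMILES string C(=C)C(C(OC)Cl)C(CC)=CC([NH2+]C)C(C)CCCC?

Heavy atoms from the SMILES: 17 C, 1 Cl, 1 N, 1 O.
Implicit hydrogens by atom environment:
  6 × C: 1 H each → 6
  5 × C: 3 H each → 15
  5 × C: 2 H each → 10
  1 × C: no H
  1 × Cl: no H
  1 × N (charge +1): 2 H
  1 × O: no H
  Total hydrogens = 33.
Net charge +1.
Molecular formula: C17H33ClNO+

C17H33ClNO+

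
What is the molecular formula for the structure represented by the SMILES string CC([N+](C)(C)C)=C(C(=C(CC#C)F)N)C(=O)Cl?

Heavy atoms from the SMILES: 12 C, 1 Cl, 1 F, 2 N, 1 O.
Implicit hydrogens by atom environment:
  6 × C: no H
  4 × C: 3 H each → 12
  1 × C: 2 H
  1 × C: 1 H
  1 × Cl: no H
  1 × F: no H
  1 × N: 2 H
  1 × N (charge +1): no H
  1 × O: no H
  Total hydrogens = 17.
Net charge +1.
Molecular formula: C12H17ClFN2O+

C12H17ClFN2O+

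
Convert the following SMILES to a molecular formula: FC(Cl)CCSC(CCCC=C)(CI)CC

C12H21ClFIS

Heavy atoms from the SMILES: 12 C, 1 Cl, 1 F, 1 I, 1 S.
Implicit hydrogens by atom environment:
  8 × C: 2 H each → 16
  2 × C: 1 H each → 2
  1 × C: 3 H
  1 × C: no H
  1 × Cl: no H
  1 × F: no H
  1 × I: no H
  1 × S: no H
  Total hydrogens = 21.
Molecular formula: C12H21ClFIS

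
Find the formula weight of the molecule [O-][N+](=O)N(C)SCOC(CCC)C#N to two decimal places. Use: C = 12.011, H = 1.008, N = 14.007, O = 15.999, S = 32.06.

Molecular formula: C7H13N3O3S.
M = 7×12.011 + 13×1.008 + 3×14.007 + 3×15.999 + 1×32.06 = 219.26 g/mol.

219.26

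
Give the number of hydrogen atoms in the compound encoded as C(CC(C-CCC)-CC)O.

Hydrogens are implicit in SMILES; fill each atom to its normal valence:
  6 × C: 2 H each → 12
  2 × C: 3 H each → 6
  1 × C: 1 H
  1 × O: 1 H
  Total hydrogens = 20.

20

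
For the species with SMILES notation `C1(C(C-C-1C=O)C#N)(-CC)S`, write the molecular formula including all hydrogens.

C8H11NOS

Heavy atoms from the SMILES: 8 C, 1 N, 1 O, 1 S.
Implicit hydrogens by atom environment:
  3 × C: 1 H each → 3
  2 × C: 2 H each → 4
  2 × C: no H
  1 × C: 3 H
  1 × N: no H
  1 × O: no H
  1 × S: 1 H
  Total hydrogens = 11.
Molecular formula: C8H11NOS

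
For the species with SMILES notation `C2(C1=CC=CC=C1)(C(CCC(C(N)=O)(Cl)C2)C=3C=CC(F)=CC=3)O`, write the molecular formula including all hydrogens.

Heavy atoms from the SMILES: 19 C, 1 Cl, 1 F, 1 N, 2 O.
Implicit hydrogens by atom environment:
  9 × C (aromatic): 1 H each → 9
  3 × C: 2 H each → 6
  3 × C: no H
  3 × C (aromatic): no H
  1 × C: 1 H
  1 × Cl: no H
  1 × F: no H
  1 × N: 2 H
  1 × O: 1 H
  1 × O: no H
  Total hydrogens = 19.
Molecular formula: C19H19ClFNO2

C19H19ClFNO2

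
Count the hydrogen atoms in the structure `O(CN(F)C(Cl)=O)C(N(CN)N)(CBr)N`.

12

Hydrogens are implicit in SMILES; fill each atom to its normal valence:
  3 × C: 2 H each → 6
  3 × N: 2 H each → 6
  2 × C: no H
  2 × N: no H
  2 × O: no H
  1 × Br: no H
  1 × Cl: no H
  1 × F: no H
  Total hydrogens = 12.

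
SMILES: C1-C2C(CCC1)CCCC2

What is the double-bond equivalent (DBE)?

2

Molecular formula from the SMILES: C10H18.
DoU = (2C + 2 + N − H − X)/2 = (2·10 + 2 + 0 − 18 − 0)/2 = 4/2 = 2.
(Structurally: 2 ring(s) + 0 π bond(s) = 2.)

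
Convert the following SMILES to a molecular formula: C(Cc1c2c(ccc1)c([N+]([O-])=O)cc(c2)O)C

Heavy atoms from the SMILES: 13 C, 1 N, 3 O.
Implicit hydrogens by atom environment:
  5 × C (aromatic): 1 H each → 5
  5 × C (aromatic): no H
  2 × C: 2 H each → 4
  1 × C: 3 H
  1 × N (charge +1): no H
  1 × O: 1 H
  1 × O: no H
  1 × O (charge -1): no H
  Total hydrogens = 13.
Molecular formula: C13H13NO3

C13H13NO3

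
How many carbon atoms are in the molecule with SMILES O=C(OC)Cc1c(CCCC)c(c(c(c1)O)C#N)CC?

16

The symbol for carbon appears 16 times in the SMILES. Lowercase c denotes aromatic carbon and counts toward C.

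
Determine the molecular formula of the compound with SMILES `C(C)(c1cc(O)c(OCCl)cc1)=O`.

Heavy atoms from the SMILES: 9 C, 1 Cl, 3 O.
Implicit hydrogens by atom environment:
  3 × C (aromatic): 1 H each → 3
  3 × C (aromatic): no H
  2 × O: no H
  1 × C: 3 H
  1 × C: 2 H
  1 × C: no H
  1 × Cl: no H
  1 × O: 1 H
  Total hydrogens = 9.
Molecular formula: C9H9ClO3

C9H9ClO3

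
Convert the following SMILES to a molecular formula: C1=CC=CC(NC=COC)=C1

Heavy atoms from the SMILES: 9 C, 1 N, 1 O.
Implicit hydrogens by atom environment:
  5 × C (aromatic): 1 H each → 5
  2 × C: 1 H each → 2
  1 × C: 3 H
  1 × C (aromatic): no H
  1 × N: 1 H
  1 × O: no H
  Total hydrogens = 11.
Molecular formula: C9H11NO

C9H11NO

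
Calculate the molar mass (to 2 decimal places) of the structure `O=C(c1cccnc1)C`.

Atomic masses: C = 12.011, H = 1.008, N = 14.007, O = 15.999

Molecular formula: C7H7NO.
M = 7×12.011 + 7×1.008 + 1×14.007 + 1×15.999 = 121.14 g/mol.

121.14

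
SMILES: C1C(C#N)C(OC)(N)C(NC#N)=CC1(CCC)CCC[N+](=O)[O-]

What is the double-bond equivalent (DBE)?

Molecular formula from the SMILES: C15H23N5O3.
DoU = (2C + 2 + N − H − X)/2 = (2·15 + 2 + 5 − 23 − 0)/2 = 14/2 = 7.
(Structurally: 1 ring(s) + 6 π bond(s) = 7.)

7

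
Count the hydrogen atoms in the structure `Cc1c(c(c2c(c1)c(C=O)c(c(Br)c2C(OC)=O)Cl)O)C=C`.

12

Hydrogens are implicit in SMILES; fill each atom to its normal valence:
  9 × C (aromatic): no H
  3 × O: no H
  2 × C: 3 H each → 6
  2 × C: 1 H each → 2
  1 × Br: no H
  1 × C: 2 H
  1 × C (aromatic): 1 H
  1 × C: no H
  1 × Cl: no H
  1 × O: 1 H
  Total hydrogens = 12.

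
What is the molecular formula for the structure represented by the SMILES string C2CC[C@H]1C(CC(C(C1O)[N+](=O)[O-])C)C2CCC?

C14H25NO3

Heavy atoms from the SMILES: 14 C, 1 N, 3 O.
Implicit hydrogens by atom environment:
  6 × C: 2 H each → 12
  6 × C: 1 H each → 6
  2 × C: 3 H each → 6
  1 × N (charge +1): no H
  1 × O: 1 H
  1 × O: no H
  1 × O (charge -1): no H
  Total hydrogens = 25.
Molecular formula: C14H25NO3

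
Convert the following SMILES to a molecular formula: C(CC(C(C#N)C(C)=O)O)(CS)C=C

Heavy atoms from the SMILES: 10 C, 1 N, 2 O, 1 S.
Implicit hydrogens by atom environment:
  4 × C: 1 H each → 4
  3 × C: 2 H each → 6
  2 × C: no H
  1 × C: 3 H
  1 × N: no H
  1 × O: 1 H
  1 × O: no H
  1 × S: 1 H
  Total hydrogens = 15.
Molecular formula: C10H15NO2S

C10H15NO2S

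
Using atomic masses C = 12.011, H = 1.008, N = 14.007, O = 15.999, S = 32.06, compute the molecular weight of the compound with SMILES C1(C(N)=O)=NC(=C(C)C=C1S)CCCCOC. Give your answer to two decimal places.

254.35

Molecular formula: C12H18N2O2S.
M = 12×12.011 + 18×1.008 + 2×14.007 + 2×15.999 + 1×32.06 = 254.35 g/mol.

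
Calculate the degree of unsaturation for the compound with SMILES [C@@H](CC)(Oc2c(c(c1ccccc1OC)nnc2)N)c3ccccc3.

Molecular formula from the SMILES: C20H21N3O2.
DoU = (2C + 2 + N − H − X)/2 = (2·20 + 2 + 3 − 21 − 0)/2 = 24/2 = 12.
(Structurally: 3 ring(s) + 9 π bond(s) = 12.)

12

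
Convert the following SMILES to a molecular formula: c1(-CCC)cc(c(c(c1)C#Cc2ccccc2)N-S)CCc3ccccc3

C25H25NS

Heavy atoms from the SMILES: 25 C, 1 N, 1 S.
Implicit hydrogens by atom environment:
  12 × C (aromatic): 1 H each → 12
  6 × C (aromatic): no H
  4 × C: 2 H each → 8
  2 × C: no H
  1 × C: 3 H
  1 × N: 1 H
  1 × S: 1 H
  Total hydrogens = 25.
Molecular formula: C25H25NS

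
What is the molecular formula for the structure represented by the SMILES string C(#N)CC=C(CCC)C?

C8H13N

Heavy atoms from the SMILES: 8 C, 1 N.
Implicit hydrogens by atom environment:
  3 × C: 2 H each → 6
  2 × C: 3 H each → 6
  2 × C: no H
  1 × C: 1 H
  1 × N: no H
  Total hydrogens = 13.
Molecular formula: C8H13N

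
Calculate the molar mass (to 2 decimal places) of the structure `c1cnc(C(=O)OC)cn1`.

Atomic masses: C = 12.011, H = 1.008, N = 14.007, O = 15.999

Molecular formula: C6H6N2O2.
M = 6×12.011 + 6×1.008 + 2×14.007 + 2×15.999 = 138.13 g/mol.

138.13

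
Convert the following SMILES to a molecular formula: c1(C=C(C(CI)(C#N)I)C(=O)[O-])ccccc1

C12H8I2NO2-

Heavy atoms from the SMILES: 12 C, 2 I, 1 N, 2 O.
Implicit hydrogens by atom environment:
  5 × C (aromatic): 1 H each → 5
  4 × C: no H
  2 × I: no H
  1 × C: 2 H
  1 × C: 1 H
  1 × C (aromatic): no H
  1 × N: no H
  1 × O: no H
  1 × O (charge -1): no H
  Total hydrogens = 8.
Net charge -1.
Molecular formula: C12H8I2NO2-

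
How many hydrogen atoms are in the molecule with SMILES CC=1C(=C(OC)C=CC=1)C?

Hydrogens are implicit in SMILES; fill each atom to its normal valence:
  3 × C: 3 H each → 9
  3 × C (aromatic): 1 H each → 3
  3 × C (aromatic): no H
  1 × O: no H
  Total hydrogens = 12.

12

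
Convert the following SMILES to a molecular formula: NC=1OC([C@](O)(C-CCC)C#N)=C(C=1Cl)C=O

C11H13ClN2O3

Heavy atoms from the SMILES: 11 C, 1 Cl, 2 N, 3 O.
Implicit hydrogens by atom environment:
  4 × C (aromatic): no H
  3 × C: 2 H each → 6
  2 × C: no H
  1 × C: 3 H
  1 × C: 1 H
  1 × Cl: no H
  1 × N: 2 H
  1 × N: no H
  1 × O: 1 H
  1 × O (aromatic): no H
  1 × O: no H
  Total hydrogens = 13.
Molecular formula: C11H13ClN2O3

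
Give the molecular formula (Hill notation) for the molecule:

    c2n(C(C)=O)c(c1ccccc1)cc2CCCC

C16H19NO

Heavy atoms from the SMILES: 16 C, 1 N, 1 O.
Implicit hydrogens by atom environment:
  7 × C (aromatic): 1 H each → 7
  3 × C: 2 H each → 6
  3 × C (aromatic): no H
  2 × C: 3 H each → 6
  1 × C: no H
  1 × N (aromatic): no H
  1 × O: no H
  Total hydrogens = 19.
Molecular formula: C16H19NO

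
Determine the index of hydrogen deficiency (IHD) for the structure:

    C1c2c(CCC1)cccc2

Molecular formula from the SMILES: C10H12.
DoU = (2C + 2 + N − H − X)/2 = (2·10 + 2 + 0 − 12 − 0)/2 = 10/2 = 5.
(Structurally: 2 ring(s) + 3 π bond(s) = 5.)

5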